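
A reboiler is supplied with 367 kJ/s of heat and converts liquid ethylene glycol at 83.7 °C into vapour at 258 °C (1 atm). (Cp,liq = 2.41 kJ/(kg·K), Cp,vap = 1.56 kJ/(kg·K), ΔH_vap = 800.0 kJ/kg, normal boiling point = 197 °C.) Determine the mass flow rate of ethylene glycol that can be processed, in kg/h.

ṁ = 1130 kg/h

Δh = 2.41×(197−83.7) + 800.0 + 1.56×(258−197) = 1168.2 kJ/kg
Q = 367 kJ/s = 367 kJ/s = 1.3212e+06 kJ/h
ṁ = Q/Δh = 1.3212e+06 / 1168.2 = 1131 kg/h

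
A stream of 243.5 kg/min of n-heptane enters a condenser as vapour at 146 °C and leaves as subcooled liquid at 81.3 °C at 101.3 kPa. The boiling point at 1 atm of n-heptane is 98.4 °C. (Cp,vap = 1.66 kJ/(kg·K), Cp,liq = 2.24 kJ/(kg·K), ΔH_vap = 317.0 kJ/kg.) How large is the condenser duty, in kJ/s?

vapour 146→98.4 °C: -79.016 kJ/kg
condensation at 98.4 °C: -317 kJ/kg
liquid 98.4→81.3 °C: -38.304 kJ/kg
Δh = -79.016 + -317 + -38.304 = -434.32 kJ/kg
Q = ṁ·Δh = 243.5 kg/min × -434.32 kJ/kg = -105760 kJ/min
|Q| = 1762.6 kW

Q_c = 1760 kJ/s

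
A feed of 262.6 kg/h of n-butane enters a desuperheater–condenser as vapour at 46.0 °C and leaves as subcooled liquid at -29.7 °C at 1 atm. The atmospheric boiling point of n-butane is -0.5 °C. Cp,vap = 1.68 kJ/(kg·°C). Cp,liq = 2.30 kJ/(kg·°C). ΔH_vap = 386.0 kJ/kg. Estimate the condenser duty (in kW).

Q_c = 38.8 kW

vapour 46.0→-0.5 °C: -78.12 kJ/kg
condensation at -0.5 °C: -386 kJ/kg
liquid -0.5→-29.7 °C: -67.16 kJ/kg
Δh = -78.12 + -386 + -67.16 = -531.28 kJ/kg
Q = ṁ·Δh = 262.6 kg/h × -531.28 kJ/kg = -139510 kJ/h
|Q| = 38.754 kW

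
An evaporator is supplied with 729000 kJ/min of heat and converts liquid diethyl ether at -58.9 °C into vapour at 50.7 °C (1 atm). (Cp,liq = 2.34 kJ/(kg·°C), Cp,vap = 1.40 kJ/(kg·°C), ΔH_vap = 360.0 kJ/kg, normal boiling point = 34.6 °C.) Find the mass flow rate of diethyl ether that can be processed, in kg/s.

ṁ = 20.2 kg/s

Δh = 2.34×(34.6−-58.9) + 360.0 + 1.40×(50.7−34.6) = 601.33 kJ/kg
Q = 729000 kJ/min = 12150 kJ/s = 12150 kJ/s
ṁ = Q/Δh = 12150 / 601.33 = 20.205 kg/s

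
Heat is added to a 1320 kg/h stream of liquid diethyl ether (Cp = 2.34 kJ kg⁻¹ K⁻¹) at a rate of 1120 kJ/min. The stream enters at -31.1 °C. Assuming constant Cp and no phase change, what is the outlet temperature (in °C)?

T_out = -9.34 °C

Q = 1120 kJ/min = 67200 kJ/h
ΔT = Q/(ṁ·Cp) = 67200/(1320×2.34) = 21.756 K
T_out = -31.1 + 21.756 = -9.344 °C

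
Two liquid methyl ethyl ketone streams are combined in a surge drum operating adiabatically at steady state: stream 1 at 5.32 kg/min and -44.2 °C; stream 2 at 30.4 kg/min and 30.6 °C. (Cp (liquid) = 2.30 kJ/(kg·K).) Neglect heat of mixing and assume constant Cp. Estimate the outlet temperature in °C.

T_out = 19.5 °C

Adiabatic, steady state ⇒ Σ ṁᵢCp,ᵢ(T_out − Tᵢ) = 0
Σ ṁᵢCp,ᵢTᵢ = 5.32×2.30×-44.2 + 30.4×2.30×30.6 = 1598.7
Σ ṁᵢCp,ᵢ = 5.32×2.30 + 30.4×2.30 = 82.156
T_out = 1598.7 / 82.156 = 19.46 °C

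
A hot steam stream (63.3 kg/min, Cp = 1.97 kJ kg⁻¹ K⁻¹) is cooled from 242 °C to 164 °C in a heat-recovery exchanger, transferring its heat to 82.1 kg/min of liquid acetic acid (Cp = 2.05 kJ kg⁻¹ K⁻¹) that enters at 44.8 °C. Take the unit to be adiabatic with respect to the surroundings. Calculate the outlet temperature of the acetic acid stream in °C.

Heat released by hot stream: Q = 63.3 × 1.97 × (242 − 164) = 9726.7 kJ/min
Energy balance on cold side (adiabatic exchanger): Q = ṁ_c·Cp_c·(T_c,out − T_c,in)
T_c,out = 44.8 + 9726.7/(82.1 × 2.05) = 102.59 °C

T_c,out = 103 °C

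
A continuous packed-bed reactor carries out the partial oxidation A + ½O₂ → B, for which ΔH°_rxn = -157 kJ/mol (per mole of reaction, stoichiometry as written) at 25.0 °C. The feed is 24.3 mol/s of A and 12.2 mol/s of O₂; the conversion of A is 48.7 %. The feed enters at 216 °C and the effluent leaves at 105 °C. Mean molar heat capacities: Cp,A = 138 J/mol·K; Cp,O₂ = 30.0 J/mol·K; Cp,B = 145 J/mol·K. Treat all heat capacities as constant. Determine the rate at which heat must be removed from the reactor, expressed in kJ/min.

Extent of reaction ξ = 0.487 × 24.3 = 11.834 mol/s
Reaction term: ξ·ΔH°_rxn = 11.834 × -157 = -1858 kJ/s
Sensible, feed 216→25 °C: -710.41 kJ/s
Outlet flows (mol/s): A 12.466, O₂ 6.2829, B 11.834
Sensible, products 25→105 °C: 289.98 kJ/s
Q = ΔH = -2278.4 kJ/s = -2278.4 kW
Heat removed = 136700 kJ/min

Q_out = 137000 kJ/min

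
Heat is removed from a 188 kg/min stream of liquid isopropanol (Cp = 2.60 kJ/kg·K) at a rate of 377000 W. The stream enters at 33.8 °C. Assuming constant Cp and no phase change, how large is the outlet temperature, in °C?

T_out = -12.5 °C

Q = 377000 W = 22620 kJ/min
ΔT = Q/(ṁ·Cp) = 22620/(188×2.60) = 46.277 K
T_out = 33.8 − 46.277 = -12.477 °C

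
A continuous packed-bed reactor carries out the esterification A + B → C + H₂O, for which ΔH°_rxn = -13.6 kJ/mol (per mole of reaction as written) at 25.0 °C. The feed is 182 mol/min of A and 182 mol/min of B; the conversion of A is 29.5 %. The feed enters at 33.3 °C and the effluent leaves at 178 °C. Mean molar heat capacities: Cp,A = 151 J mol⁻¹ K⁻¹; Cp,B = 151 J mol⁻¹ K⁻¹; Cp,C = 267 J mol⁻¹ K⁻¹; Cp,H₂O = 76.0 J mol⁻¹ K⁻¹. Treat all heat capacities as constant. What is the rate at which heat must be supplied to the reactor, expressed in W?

Extent of reaction ξ = 0.295 × 182 = 53.69 mol/min
Reaction term: ξ·ΔH°_rxn = 53.69 × -13.6 = -730.18 kJ/min
Sensible, feed 33.3→25 °C: -456.2 kJ/min
Outlet flows (mol/min): A 128.31, B 128.31, C 53.69, H₂O 53.69
Sensible, products 25→178 °C: 8746.3 kJ/min
Q = ΔH = 7559.9 kJ/min = 126 kW
Heat supplied = 126000 W

Q_in = 126000 W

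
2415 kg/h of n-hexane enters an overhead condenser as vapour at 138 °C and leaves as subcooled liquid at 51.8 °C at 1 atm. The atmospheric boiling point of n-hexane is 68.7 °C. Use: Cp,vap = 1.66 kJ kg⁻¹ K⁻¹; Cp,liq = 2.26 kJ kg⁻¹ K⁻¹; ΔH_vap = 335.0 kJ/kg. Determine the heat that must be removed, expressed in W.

Q_c = 328000 W

vapour 138→68.7 °C: -115.04 kJ/kg
condensation at 68.7 °C: -335 kJ/kg
liquid 68.7→51.8 °C: -38.194 kJ/kg
Δh = -115.04 + -335 + -38.194 = -488.23 kJ/kg
Q = ṁ·Δh = 2415 kg/h × -488.23 kJ/kg = -1.1791e+06 kJ/h
|Q| = 327.52 kW = 327520 W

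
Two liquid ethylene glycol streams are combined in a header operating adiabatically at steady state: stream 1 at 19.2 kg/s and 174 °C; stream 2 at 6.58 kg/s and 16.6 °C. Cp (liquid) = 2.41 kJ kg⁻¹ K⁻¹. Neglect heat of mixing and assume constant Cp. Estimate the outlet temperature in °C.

Energy balance with Q = 0: Σ ṁᵢCp,ᵢ(T_out − Tᵢ) = 0
Σ ṁᵢCp,ᵢTᵢ = 19.2×2.41×174 + 6.58×2.41×16.6 = 8314.6
Σ ṁᵢCp,ᵢ = 19.2×2.41 + 6.58×2.41 = 62.13
T_out = 8314.6 / 62.13 = 133.83 °C

T_out = 134 °C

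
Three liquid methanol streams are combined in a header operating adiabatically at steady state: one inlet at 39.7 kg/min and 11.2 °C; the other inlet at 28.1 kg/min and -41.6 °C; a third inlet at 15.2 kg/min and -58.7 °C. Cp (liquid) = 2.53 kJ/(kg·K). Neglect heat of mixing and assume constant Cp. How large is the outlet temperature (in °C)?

No heat crosses the boundary, so H_out = H_in.
Σ ṁᵢCp,ᵢTᵢ = 39.7×2.53×11.2 + 28.1×2.53×-41.6 + 15.2×2.53×-58.7 = -4089.9
Σ ṁᵢCp,ᵢ = 39.7×2.53 + 28.1×2.53 + 15.2×2.53 = 209.99
T_out = -4089.9 / 209.99 = -19.477 °C

T_out = -19.5 °C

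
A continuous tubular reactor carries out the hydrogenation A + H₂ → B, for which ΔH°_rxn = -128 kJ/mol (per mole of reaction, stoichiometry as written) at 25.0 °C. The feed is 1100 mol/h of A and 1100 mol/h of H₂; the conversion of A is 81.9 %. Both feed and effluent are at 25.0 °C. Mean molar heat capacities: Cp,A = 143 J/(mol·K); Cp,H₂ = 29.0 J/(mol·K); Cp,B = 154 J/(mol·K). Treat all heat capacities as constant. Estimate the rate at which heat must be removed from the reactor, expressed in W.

Q_out = 32000 W

Extent of reaction ξ = 0.819 × 1100 = 900.9 mol/h
Reaction term: ξ·ΔH°_rxn = 900.9 × -128 = -115320 kJ/h
Q = ΔH = -115320 kJ/h = -32.032 kW
Heat removed = 32032 W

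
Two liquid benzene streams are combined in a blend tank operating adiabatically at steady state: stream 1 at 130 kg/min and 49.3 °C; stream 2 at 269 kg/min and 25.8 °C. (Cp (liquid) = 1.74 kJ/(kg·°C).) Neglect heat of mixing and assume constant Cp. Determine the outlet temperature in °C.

T_out = 33.5 °C

Energy balance with Q = 0: Σ ṁᵢCp,ᵢ(T_out − Tᵢ) = 0
T_out = Σ ṁᵢCp,ᵢTᵢ / Σ ṁᵢCp,ᵢ
      = 23228 / 694.26 = 33.457 °C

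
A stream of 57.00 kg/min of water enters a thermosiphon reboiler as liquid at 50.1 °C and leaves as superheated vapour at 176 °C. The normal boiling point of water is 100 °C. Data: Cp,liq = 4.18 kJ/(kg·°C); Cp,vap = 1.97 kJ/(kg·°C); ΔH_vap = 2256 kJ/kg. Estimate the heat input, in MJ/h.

Q = 8940 MJ/h

liquid 50.1→100 °C: 208.58 kJ/kg
vaporisation at 100 °C: 2256 kJ/kg
vapour 100→176 °C: 149.72 kJ/kg
Δh = 208.58 + 2256 + 149.72 = 2614.3 kJ/kg
Q = ṁ·Δh = 57.00 kg/min × 2614.3 kJ/kg = 149020 kJ/min
|Q| = 2483.6 kW = 8940.9 MJ/h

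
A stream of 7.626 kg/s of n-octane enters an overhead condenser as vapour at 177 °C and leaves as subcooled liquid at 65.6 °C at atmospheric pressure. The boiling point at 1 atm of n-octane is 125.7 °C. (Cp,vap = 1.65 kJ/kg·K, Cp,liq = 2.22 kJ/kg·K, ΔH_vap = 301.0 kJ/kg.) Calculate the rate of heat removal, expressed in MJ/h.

vapour 177→125.7 °C: -84.645 kJ/kg
condensation at 125.7 °C: -301 kJ/kg
liquid 125.7→65.6 °C: -133.42 kJ/kg
Δh = -84.645 + -301 + -133.42 = -519.07 kJ/kg
Q = ṁ·Δh = 7.626 kg/s × -519.07 kJ/kg = -3958.4 kJ/s
|Q| = 3958.4 kW = 14250 MJ/h

Q_c = 14300 MJ/h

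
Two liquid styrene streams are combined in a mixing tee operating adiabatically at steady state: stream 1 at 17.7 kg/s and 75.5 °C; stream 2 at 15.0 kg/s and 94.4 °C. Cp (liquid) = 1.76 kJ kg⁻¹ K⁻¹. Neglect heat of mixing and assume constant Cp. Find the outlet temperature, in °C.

T_out = 84.2 °C

Adiabatic, steady state ⇒ Σ ṁᵢCp,ᵢ(T_out − Tᵢ) = 0
T_out = Σ ṁᵢCp,ᵢTᵢ / Σ ṁᵢCp,ᵢ
      = 4844.1 / 57.552 = 84.17 °C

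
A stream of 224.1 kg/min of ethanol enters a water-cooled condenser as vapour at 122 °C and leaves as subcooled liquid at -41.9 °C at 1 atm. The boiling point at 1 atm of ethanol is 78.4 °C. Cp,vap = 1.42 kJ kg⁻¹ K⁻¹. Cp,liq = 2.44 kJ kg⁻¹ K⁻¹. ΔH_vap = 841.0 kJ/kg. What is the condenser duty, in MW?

Q_c = 4.47 MW

vapour 122→78.4 °C: -61.912 kJ/kg
condensation at 78.4 °C: -841 kJ/kg
liquid 78.4→-41.9 °C: -293.53 kJ/kg
Δh = -61.912 + -841 + -293.53 = -1196.4 kJ/kg
Q = ṁ·Δh = 224.1 kg/min × -1196.4 kJ/kg = -268120 kJ/min
|Q| = 4468.7 kW = 4.4687 MW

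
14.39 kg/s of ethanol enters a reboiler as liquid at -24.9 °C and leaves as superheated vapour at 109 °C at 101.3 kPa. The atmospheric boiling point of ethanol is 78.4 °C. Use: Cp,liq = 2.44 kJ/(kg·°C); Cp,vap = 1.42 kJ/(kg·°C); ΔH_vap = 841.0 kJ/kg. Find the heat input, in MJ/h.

Q = 58900 MJ/h

liquid -24.9→78.4 °C: 252.05 kJ/kg
vaporisation at 78.4 °C: 841 kJ/kg
vapour 78.4→109 °C: 43.452 kJ/kg
Δh = 252.05 + 841 + 43.452 = 1136.5 kJ/kg
Q = ṁ·Δh = 14.39 kg/s × 1136.5 kJ/kg = 16354 kJ/s
|Q| = 16354 kW = 58875 MJ/h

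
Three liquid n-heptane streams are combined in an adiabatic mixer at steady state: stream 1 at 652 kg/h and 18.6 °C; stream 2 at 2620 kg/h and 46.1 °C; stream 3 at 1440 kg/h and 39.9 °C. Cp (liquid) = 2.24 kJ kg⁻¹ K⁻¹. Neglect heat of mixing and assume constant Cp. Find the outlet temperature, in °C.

T_out = 40.4 °C

No heat crosses the boundary, so H_out = H_in.
Σ ṁᵢCp,ᵢTᵢ = 652×2.24×18.6 + 2620×2.24×46.1 + 1440×2.24×39.9 = 426420
Σ ṁᵢCp,ᵢ = 652×2.24 + 2620×2.24 + 1440×2.24 = 10555
T_out = 426420 / 10555 = 40.4 °C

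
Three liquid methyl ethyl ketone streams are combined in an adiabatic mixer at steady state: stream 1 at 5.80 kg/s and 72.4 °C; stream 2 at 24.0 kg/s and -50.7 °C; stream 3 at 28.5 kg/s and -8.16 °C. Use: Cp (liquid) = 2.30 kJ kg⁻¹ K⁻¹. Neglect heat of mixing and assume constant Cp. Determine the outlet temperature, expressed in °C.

T_out = -17.7 °C

Adiabatic, steady state ⇒ Σ ṁᵢCp,ᵢ(T_out − Tᵢ) = 0
Σ ṁᵢCp,ᵢTᵢ = 5.80×2.30×72.4 + 24.0×2.30×-50.7 + 28.5×2.30×-8.16 = -2367.7
Σ ṁᵢCp,ᵢ = 5.80×2.30 + 24.0×2.30 + 28.5×2.30 = 134.09
T_out = -2367.7 / 134.09 = -17.658 °C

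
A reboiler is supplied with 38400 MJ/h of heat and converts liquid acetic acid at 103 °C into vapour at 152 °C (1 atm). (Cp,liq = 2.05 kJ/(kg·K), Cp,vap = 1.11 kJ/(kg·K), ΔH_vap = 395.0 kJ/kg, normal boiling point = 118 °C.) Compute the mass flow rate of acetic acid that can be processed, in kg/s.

ṁ = 23.0 kg/s

Δh = 2.05×(118−103) + 395.0 + 1.11×(152−118) = 463.49 kJ/kg
Q = 38400 MJ/h = 10667 kJ/s = 10667 kJ/s
ṁ = Q/Δh = 10667 / 463.49 = 23.014 kg/s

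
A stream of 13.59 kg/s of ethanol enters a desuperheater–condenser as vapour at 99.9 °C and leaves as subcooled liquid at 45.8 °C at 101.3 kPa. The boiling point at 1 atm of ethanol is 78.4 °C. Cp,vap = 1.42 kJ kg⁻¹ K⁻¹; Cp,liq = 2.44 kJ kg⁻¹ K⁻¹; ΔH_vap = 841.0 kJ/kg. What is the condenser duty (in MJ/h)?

vapour 99.9→78.4 °C: -30.53 kJ/kg
condensation at 78.4 °C: -841 kJ/kg
liquid 78.4→45.8 °C: -79.544 kJ/kg
Δh = -30.53 + -841 + -79.544 = -951.07 kJ/kg
Q = ṁ·Δh = 13.59 kg/s × -951.07 kJ/kg = -12925 kJ/s
|Q| = 12925 kW = 46530 MJ/h

Q_c = 46500 MJ/h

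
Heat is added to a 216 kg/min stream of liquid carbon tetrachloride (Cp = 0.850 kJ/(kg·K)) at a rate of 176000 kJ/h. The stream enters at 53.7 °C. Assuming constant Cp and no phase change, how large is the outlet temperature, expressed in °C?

Q = 176000 kJ/h = 2933.3 kJ/min
ΔT = Q/(ṁ·Cp) = 2933.3/(216×0.850) = 15.977 K
T_out = 53.7 + 15.977 = 69.677 °C

T_out = 69.7 °C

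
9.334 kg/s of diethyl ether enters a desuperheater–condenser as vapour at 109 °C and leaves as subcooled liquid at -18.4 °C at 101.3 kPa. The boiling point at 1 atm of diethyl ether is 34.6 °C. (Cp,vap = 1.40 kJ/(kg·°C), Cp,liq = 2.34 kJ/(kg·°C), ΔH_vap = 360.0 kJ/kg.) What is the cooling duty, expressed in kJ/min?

vapour 109→34.6 °C: -104.16 kJ/kg
condensation at 34.6 °C: -360 kJ/kg
liquid 34.6→-18.4 °C: -124.02 kJ/kg
Δh = -104.16 + -360 + -124.02 = -588.18 kJ/kg
Q = ṁ·Δh = 9.334 kg/s × -588.18 kJ/kg = -5490.1 kJ/s
|Q| = 5490.1 kW = 329400 kJ/min

Q_c = 329000 kJ/min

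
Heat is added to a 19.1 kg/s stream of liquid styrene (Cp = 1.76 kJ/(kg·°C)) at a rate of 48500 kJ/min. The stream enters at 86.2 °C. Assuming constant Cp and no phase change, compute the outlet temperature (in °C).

T_out = 110 °C

Q = 48500 kJ/min = 808.33 kJ/s
ΔT = Q/(ṁ·Cp) = 808.33/(19.1×1.76) = 24.046 K
T_out = 86.2 + 24.046 = 110.25 °C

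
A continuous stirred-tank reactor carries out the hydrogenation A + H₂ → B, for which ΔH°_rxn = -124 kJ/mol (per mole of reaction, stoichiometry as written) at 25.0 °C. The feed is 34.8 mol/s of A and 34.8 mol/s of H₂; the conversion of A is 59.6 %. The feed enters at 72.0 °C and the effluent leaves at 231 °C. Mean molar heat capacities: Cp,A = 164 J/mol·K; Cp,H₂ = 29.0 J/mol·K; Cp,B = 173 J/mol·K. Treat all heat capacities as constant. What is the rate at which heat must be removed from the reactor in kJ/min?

Q_out = 95400 kJ/min

Extent of reaction ξ = 0.596 × 34.8 = 20.741 mol/s
Reaction term: ξ·ΔH°_rxn = 20.741 × -124 = -2571.9 kJ/s
Sensible, feed 72.0→25 °C: -315.67 kJ/s
Outlet flows (mol/s): A 14.059, H₂ 14.059, B 20.741
Sensible, products 25→231 °C: 1298.1 kJ/s
Q = ΔH = -1589.4 kJ/s = -1589.4 kW
Heat removed = 95364 kJ/min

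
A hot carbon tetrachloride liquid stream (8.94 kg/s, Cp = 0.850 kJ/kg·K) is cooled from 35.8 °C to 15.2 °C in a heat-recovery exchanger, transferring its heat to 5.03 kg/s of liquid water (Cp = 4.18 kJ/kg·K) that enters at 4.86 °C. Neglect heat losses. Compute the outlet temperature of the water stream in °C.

Heat released by hot stream: Q = 8.94 × 0.850 × (35.8 − 15.2) = 156.54 kJ/s
Energy balance on cold side (adiabatic exchanger): Q = ṁ_c·Cp_c·(T_c,out − T_c,in)
T_c,out = 4.86 + 156.54/(5.03 × 4.18) = 12.305 °C

T_c,out = 12.3 °C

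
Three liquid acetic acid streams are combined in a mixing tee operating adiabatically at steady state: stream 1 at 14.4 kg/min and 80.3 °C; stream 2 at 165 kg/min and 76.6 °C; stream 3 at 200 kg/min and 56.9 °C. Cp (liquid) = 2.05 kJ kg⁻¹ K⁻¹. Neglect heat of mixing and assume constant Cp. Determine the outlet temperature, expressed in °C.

Adiabatic, steady state ⇒ Σ ṁᵢCp,ᵢ(T_out − Tᵢ) = 0
T_out = Σ ṁᵢCp,ᵢTᵢ / Σ ṁᵢCp,ᵢ
      = 51609 / 777.77 = 66.356 °C

T_out = 66.4 °C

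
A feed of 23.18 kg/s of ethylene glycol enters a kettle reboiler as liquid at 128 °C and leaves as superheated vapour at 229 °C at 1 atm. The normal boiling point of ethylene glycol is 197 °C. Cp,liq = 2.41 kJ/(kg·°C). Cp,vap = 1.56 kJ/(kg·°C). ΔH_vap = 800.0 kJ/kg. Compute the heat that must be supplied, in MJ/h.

Q = 84800 MJ/h

liquid 128→197 °C: 166.29 kJ/kg
vaporisation at 197 °C: 800 kJ/kg
vapour 197→229 °C: 49.92 kJ/kg
Δh = 166.29 + 800 + 49.92 = 1016.2 kJ/kg
Q = ṁ·Δh = 23.18 kg/s × 1016.2 kJ/kg = 23556 kJ/s
|Q| = 23556 kW = 84801 MJ/h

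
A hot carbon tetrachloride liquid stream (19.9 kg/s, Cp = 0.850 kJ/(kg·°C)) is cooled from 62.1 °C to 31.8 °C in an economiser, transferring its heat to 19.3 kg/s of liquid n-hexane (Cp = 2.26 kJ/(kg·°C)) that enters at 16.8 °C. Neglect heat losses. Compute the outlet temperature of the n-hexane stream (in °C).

T_c,out = 28.6 °C

Heat released by hot stream: Q = 19.9 × 0.850 × (62.1 − 31.8) = 512.52 kJ/s
Energy balance on cold side (adiabatic exchanger): Q = ṁ_c·Cp_c·(T_c,out − T_c,in)
T_c,out = 16.8 + 512.52/(19.3 × 2.26) = 28.55 °C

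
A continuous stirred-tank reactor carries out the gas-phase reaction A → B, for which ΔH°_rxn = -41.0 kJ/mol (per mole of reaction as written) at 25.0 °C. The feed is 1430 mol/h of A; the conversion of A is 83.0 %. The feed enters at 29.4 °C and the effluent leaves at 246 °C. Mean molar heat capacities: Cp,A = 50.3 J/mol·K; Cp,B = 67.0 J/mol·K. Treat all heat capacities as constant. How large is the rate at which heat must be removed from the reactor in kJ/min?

Extent of reaction ξ = 0.830 × 1430 = 1186.9 mol/h
Reaction term: ξ·ΔH°_rxn = 1186.9 × -41.0 = -48663 kJ/h
Sensible, feed 29.4→25 °C: -316.49 kJ/h
Outlet flows (mol/h): A 243.1, B 1186.9
Sensible, products 25→246 °C: 20277 kJ/h
Q = ΔH = -28703 kJ/h = -7.9729 kW
Heat removed = 478.38 kJ/min

Q_out = 478 kJ/min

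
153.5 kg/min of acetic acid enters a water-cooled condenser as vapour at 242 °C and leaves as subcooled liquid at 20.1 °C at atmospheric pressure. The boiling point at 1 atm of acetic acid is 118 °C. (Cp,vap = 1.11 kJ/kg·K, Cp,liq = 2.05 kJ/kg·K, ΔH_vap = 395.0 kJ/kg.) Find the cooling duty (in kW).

Q_c = 1880 kW

vapour 242→118 °C: -137.64 kJ/kg
condensation at 118 °C: -395 kJ/kg
liquid 118→20.1 °C: -200.69 kJ/kg
Δh = -137.64 + -395 + -200.69 = -733.34 kJ/kg
Q = ṁ·Δh = 153.5 kg/min × -733.34 kJ/kg = -112570 kJ/min
|Q| = 1876.1 kW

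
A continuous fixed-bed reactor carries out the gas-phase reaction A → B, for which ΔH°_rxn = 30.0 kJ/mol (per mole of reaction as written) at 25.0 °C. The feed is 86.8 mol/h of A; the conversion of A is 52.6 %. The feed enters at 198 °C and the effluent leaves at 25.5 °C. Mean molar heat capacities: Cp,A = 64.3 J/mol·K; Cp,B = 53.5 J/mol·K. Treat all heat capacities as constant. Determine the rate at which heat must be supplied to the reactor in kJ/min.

Extent of reaction ξ = 0.526 × 86.8 = 45.657 mol/h
Reaction term: ξ·ΔH°_rxn = 45.657 × 30.0 = 1369.7 kJ/h
Sensible, feed 198→25 °C: -965.55 kJ/h
Outlet flows (mol/h): A 41.143, B 45.657
Sensible, products 25→25.5 °C: 2.5441 kJ/h
Q = ΔH = 406.69 kJ/h = 0.11297 kW
Heat supplied = 6.7782 kJ/min

Q_in = 6.78 kJ/min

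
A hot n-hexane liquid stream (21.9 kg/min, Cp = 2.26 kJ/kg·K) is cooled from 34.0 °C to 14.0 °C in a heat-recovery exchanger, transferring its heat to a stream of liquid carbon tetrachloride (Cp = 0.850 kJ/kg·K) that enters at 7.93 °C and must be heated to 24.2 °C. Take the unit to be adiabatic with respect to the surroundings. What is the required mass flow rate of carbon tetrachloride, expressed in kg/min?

ṁ_c = 71.6 kg/min

Heat released by hot stream: Q = 21.9 × 2.26 × (34.0 − 14.0) = 989.88 kJ/min
Energy balance on cold side (adiabatic exchanger): Q = ṁ_c·Cp_c·(T_c,out − T_c,in)
ṁ_c = 989.88 / [0.850 × (24.2 − 7.93)] = 71.577 kg/min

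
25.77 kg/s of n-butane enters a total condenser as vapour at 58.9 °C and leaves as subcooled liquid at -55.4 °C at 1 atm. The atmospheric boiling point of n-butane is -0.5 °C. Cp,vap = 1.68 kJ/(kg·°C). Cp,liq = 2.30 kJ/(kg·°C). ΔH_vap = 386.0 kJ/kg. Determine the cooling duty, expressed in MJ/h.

Q_c = 56800 MJ/h

vapour 58.9→-0.5 °C: -99.792 kJ/kg
condensation at -0.5 °C: -386 kJ/kg
liquid -0.5→-55.4 °C: -126.27 kJ/kg
Δh = -99.792 + -386 + -126.27 = -612.06 kJ/kg
Q = ṁ·Δh = 25.77 kg/s × -612.06 kJ/kg = -15773 kJ/s
|Q| = 15773 kW = 56782 MJ/h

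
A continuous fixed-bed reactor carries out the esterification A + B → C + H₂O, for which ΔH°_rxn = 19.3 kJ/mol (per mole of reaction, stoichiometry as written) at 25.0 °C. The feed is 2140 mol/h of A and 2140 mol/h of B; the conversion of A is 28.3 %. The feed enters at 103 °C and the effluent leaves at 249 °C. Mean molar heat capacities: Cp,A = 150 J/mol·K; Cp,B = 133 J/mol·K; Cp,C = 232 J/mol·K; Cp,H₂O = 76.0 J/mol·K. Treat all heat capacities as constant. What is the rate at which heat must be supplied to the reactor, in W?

Q_in = 28800 W

Extent of reaction ξ = 0.283 × 2140 = 605.62 mol/h
Reaction term: ξ·ΔH°_rxn = 605.62 × 19.3 = 11688 kJ/h
Sensible, feed 103→25 °C: -47238 kJ/h
Outlet flows (mol/h): A 1534.4, B 1534.4, C 605.62, H₂O 605.62
Sensible, products 25→249 °C: 139050 kJ/h
Q = ΔH = 103500 kJ/h = 28.75 kW
Heat supplied = 28750 W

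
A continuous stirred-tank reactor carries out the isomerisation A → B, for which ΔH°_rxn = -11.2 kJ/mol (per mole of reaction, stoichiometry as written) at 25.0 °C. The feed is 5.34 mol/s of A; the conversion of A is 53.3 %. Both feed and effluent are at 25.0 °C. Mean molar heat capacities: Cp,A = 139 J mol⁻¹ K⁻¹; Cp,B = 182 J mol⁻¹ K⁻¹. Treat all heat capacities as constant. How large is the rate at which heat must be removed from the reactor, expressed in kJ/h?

Q_out = 115000 kJ/h

Extent of reaction ξ = 0.533 × 5.34 = 2.8462 mol/s
Reaction term: ξ·ΔH°_rxn = 2.8462 × -11.2 = -31.878 kJ/s
Q = ΔH = -31.878 kJ/s = -31.878 kW
Heat removed = 114760 kJ/h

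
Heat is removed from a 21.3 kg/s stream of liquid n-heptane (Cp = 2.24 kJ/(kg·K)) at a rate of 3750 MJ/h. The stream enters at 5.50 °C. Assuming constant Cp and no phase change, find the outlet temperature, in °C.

T_out = -16.3 °C

Q = 3750 MJ/h = 1041.7 kJ/s
ΔT = Q/(ṁ·Cp) = 1041.7/(21.3×2.24) = 21.832 K
T_out = 5.50 − 21.832 = -16.332 °C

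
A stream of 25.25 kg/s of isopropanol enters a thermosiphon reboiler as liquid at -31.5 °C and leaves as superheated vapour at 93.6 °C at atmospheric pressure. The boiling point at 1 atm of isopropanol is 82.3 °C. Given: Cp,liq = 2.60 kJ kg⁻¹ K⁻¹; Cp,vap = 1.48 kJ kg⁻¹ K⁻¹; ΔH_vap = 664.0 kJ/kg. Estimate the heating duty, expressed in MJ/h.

liquid -31.5→82.3 °C: 295.88 kJ/kg
vaporisation at 82.3 °C: 664 kJ/kg
vapour 82.3→93.6 °C: 16.724 kJ/kg
Δh = 295.88 + 664 + 16.724 = 976.6 kJ/kg
Q = ṁ·Δh = 25.25 kg/s × 976.6 kJ/kg = 24659 kJ/s
|Q| = 24659 kW = 88773 MJ/h

Q = 88800 MJ/h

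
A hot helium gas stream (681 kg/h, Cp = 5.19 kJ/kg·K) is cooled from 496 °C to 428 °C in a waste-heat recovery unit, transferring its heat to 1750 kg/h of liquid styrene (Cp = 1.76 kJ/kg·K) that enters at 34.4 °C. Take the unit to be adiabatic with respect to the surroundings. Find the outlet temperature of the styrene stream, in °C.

Heat released by hot stream: Q = 681 × 5.19 × (496 − 428) = 240340 kJ/h
Energy balance on cold side (adiabatic exchanger): Q = ṁ_c·Cp_c·(T_c,out − T_c,in)
T_c,out = 34.4 + 240340/(1750 × 1.76) = 112.43 °C

T_c,out = 112 °C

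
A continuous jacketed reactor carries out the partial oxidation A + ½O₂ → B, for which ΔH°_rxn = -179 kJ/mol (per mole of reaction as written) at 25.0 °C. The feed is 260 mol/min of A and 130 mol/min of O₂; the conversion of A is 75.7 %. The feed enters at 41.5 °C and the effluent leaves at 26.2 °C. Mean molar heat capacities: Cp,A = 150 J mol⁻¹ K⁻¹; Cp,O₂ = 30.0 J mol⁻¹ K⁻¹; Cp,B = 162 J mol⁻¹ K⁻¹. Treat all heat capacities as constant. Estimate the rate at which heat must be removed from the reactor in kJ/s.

Q_out = 598 kJ/s

Extent of reaction ξ = 0.757 × 260 = 196.82 mol/min
Reaction term: ξ·ΔH°_rxn = 196.82 × -179 = -35231 kJ/min
Sensible, feed 41.5→25 °C: -707.85 kJ/min
Outlet flows (mol/min): A 63.18, O₂ 31.59, B 196.82
Sensible, products 25→26.2 °C: 50.771 kJ/min
Q = ΔH = -35888 kJ/min = -598.13 kW
Heat removed = 598.13 kJ/s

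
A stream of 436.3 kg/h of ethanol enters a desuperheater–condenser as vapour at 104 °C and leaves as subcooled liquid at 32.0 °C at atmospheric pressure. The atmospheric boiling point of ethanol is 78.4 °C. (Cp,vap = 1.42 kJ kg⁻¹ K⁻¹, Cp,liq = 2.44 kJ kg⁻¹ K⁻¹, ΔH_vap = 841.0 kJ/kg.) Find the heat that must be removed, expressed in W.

Q_c = 120000 W

vapour 104→78.4 °C: -36.352 kJ/kg
condensation at 78.4 °C: -841 kJ/kg
liquid 78.4→32.0 °C: -113.22 kJ/kg
Δh = -36.352 + -841 + -113.22 = -990.57 kJ/kg
Q = ṁ·Δh = 436.3 kg/h × -990.57 kJ/kg = -432180 kJ/h
|Q| = 120.05 kW = 120050 W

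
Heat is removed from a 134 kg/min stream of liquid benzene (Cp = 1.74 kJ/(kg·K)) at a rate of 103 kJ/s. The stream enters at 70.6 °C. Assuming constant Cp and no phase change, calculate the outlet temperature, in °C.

T_out = 44.1 °C

Q = 103 kJ/s = 6180 kJ/min
ΔT = Q/(ṁ·Cp) = 6180/(134×1.74) = 26.505 K
T_out = 70.6 − 26.505 = 44.095 °C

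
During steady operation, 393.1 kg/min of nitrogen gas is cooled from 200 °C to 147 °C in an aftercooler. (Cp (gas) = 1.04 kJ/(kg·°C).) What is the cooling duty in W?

Q = ṁ·Cp·ΔT = 393.1 × 1.04 × (147 − 200) = -21668 kJ/min
Converting: 21668 / 60 s = 361.13 kW
Cooling duty = 361130 W

Q_c = 361000 W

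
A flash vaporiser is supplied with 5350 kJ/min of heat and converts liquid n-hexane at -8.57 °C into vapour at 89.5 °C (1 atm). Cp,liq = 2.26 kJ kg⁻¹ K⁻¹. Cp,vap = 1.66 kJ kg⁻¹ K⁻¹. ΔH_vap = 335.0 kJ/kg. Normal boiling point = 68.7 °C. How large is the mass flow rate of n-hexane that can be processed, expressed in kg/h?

Δh = 2.26×(68.7−-8.57) + 335.0 + 1.66×(89.5−68.7) = 544.16 kJ/kg
Q = 5350 kJ/min = 89.167 kJ/s = 321000 kJ/h
ṁ = Q/Δh = 321000 / 544.16 = 589.9 kg/h

ṁ = 590 kg/h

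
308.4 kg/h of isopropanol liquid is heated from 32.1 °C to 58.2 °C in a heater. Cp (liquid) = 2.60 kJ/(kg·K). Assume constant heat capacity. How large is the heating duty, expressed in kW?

Q = ṁ·Cp·ΔT = 308.4 × 2.60 × (58.2 − 32.1) = 20928 kJ/h
Converting: 20928 / 3600 s = 5.8133 kW

Q = 5.81 kW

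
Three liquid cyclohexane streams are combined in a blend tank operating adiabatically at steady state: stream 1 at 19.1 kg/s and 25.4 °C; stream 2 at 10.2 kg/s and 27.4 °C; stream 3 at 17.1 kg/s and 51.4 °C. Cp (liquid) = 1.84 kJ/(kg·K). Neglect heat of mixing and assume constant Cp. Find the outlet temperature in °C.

Energy balance with Q = 0: Σ ṁᵢCp,ᵢ(T_out − Tᵢ) = 0
Σ ṁᵢCp,ᵢTᵢ = 19.1×1.84×25.4 + 10.2×1.84×27.4 + 17.1×1.84×51.4 = 3024.2
Σ ṁᵢCp,ᵢ = 19.1×1.84 + 10.2×1.84 + 17.1×1.84 = 85.376
T_out = 3024.2 / 85.376 = 35.422 °C

T_out = 35.4 °C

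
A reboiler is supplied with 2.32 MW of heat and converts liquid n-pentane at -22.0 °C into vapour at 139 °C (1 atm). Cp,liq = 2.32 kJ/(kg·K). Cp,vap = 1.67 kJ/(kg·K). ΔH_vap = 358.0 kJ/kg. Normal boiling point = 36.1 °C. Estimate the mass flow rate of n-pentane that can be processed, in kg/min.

Δh = 2.32×(36.1−-22.0) + 358.0 + 1.67×(139−36.1) = 664.63 kJ/kg
Q = 2.32 MW = 2320 kJ/s = 139200 kJ/min
ṁ = Q/Δh = 139200 / 664.63 = 209.44 kg/min

ṁ = 209 kg/min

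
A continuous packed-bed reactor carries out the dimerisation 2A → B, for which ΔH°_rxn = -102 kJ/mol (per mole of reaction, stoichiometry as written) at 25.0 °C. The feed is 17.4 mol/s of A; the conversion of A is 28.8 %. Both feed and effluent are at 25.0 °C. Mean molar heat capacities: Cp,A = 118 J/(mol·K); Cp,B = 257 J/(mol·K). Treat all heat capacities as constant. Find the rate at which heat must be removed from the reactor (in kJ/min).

Extent of reaction ξ = 0.288 × 17.4 / 2 = 2.5056 mol/s
Reaction term: ξ·ΔH°_rxn = 2.5056 × -102 = -255.57 kJ/s
Q = ΔH = -255.57 kJ/s = -255.57 kW
Heat removed = 15334 kJ/min

Q_out = 15300 kJ/min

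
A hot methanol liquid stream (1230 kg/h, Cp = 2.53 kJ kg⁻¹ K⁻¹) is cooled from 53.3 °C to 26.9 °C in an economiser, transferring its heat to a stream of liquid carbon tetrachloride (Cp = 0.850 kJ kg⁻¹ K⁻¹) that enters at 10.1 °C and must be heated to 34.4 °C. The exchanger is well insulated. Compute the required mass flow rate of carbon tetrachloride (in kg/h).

ṁ_c = 3980 kg/h

Heat released by hot stream: Q = 1230 × 2.53 × (53.3 − 26.9) = 82154 kJ/h
Energy balance on cold side (adiabatic exchanger): Q = ṁ_c·Cp_c·(T_c,out − T_c,in)
ṁ_c = 82154 / [0.850 × (34.4 − 10.1)] = 3977.4 kg/h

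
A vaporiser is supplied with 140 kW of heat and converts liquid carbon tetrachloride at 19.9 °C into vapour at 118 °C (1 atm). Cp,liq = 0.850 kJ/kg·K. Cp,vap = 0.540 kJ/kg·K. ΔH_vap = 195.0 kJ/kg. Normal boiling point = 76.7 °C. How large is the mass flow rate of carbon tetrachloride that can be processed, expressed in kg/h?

Δh = 0.850×(76.7−19.9) + 195.0 + 0.540×(118−76.7) = 265.58 kJ/kg
Q = 140 kW = 140 kJ/s = 504000 kJ/h
ṁ = Q/Δh = 504000 / 265.58 = 1897.7 kg/h

ṁ = 1900 kg/h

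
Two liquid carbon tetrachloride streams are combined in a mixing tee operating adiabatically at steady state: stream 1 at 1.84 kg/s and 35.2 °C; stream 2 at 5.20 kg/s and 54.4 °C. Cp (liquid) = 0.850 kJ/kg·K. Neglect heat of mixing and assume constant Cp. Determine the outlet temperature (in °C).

T_out = 49.4 °C

No heat crosses the boundary, so H_out = H_in.
Σ ṁᵢCp,ᵢTᵢ = 1.84×0.850×35.2 + 5.20×0.850×54.4 = 295.5
Σ ṁᵢCp,ᵢ = 1.84×0.850 + 5.20×0.850 = 5.984
T_out = 295.5 / 5.984 = 49.382 °C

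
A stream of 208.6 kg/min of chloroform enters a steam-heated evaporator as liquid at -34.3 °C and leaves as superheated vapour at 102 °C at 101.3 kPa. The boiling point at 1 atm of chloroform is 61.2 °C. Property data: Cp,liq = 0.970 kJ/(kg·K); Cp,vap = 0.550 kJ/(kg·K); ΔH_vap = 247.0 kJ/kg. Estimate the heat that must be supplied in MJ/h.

liquid -34.3→61.2 °C: 92.635 kJ/kg
vaporisation at 61.2 °C: 247 kJ/kg
vapour 61.2→102 °C: 22.44 kJ/kg
Δh = 92.635 + 247 + 22.44 = 362.07 kJ/kg
Q = ṁ·Δh = 208.6 kg/min × 362.07 kJ/kg = 75529 kJ/min
|Q| = 1258.8 kW = 4531.7 MJ/h

Q = 4530 MJ/h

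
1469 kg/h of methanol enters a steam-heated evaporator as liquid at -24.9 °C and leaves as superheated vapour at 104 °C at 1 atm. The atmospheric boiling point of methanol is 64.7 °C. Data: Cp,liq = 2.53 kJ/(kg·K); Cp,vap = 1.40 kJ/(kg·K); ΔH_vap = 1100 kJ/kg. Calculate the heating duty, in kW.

liquid -24.9→64.7 °C: 226.69 kJ/kg
vaporisation at 64.7 °C: 1100 kJ/kg
vapour 64.7→104 °C: 55.02 kJ/kg
Δh = 226.69 + 1100 + 55.02 = 1381.7 kJ/kg
Q = ṁ·Δh = 1469 kg/h × 1381.7 kJ/kg = 2.0297e+06 kJ/h
|Q| = 563.81 kW

Q = 564 kW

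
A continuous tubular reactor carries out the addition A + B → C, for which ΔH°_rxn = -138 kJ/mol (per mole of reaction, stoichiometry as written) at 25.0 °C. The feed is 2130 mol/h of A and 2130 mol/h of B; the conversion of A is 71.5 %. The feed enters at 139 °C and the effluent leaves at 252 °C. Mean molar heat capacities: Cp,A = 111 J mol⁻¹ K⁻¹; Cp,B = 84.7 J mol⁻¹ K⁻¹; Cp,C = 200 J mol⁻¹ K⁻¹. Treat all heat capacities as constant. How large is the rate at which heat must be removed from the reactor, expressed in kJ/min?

Extent of reaction ξ = 0.715 × 2130 = 1523 mol/h
Reaction term: ξ·ΔH°_rxn = 1523 × -138 = -210170 kJ/h
Sensible, feed 139→25 °C: -47520 kJ/h
Outlet flows (mol/h): A 607.05, B 607.05, C 1523
Sensible, products 25→252 °C: 96109 kJ/h
Q = ΔH = -161580 kJ/h = -44.883 kW
Heat removed = 2693 kJ/min

Q_out = 2690 kJ/min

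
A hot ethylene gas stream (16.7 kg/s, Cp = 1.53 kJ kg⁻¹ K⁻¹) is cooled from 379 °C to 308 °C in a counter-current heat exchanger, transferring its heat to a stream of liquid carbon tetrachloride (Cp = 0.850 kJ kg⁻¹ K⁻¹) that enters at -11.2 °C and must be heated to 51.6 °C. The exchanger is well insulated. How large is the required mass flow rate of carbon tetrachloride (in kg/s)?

Heat released by hot stream: Q = 16.7 × 1.53 × (379 − 308) = 1814.1 kJ/s
Energy balance on cold side (adiabatic exchanger): Q = ṁ_c·Cp_c·(T_c,out − T_c,in)
ṁ_c = 1814.1 / [0.850 × (51.6 − -11.2)] = 33.985 kg/s

ṁ_c = 34.0 kg/s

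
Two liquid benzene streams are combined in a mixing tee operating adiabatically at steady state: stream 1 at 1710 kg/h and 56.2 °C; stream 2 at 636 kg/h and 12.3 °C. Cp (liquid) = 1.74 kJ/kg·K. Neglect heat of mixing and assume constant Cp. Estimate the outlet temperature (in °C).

No heat crosses the boundary, so H_out = H_in.
Σ ṁᵢCp,ᵢTᵢ = 1710×1.74×56.2 + 636×1.74×12.3 = 180830
Σ ṁᵢCp,ᵢ = 1710×1.74 + 636×1.74 = 4082
T_out = 180830 / 4082 = 44.299 °C

T_out = 44.3 °C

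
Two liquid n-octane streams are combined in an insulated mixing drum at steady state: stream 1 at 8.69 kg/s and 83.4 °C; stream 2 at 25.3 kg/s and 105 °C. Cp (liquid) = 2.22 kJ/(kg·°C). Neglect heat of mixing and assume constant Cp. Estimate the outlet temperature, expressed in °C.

T_out = 99.5 °C

Energy balance with Q = 0: Σ ṁᵢCp,ᵢ(T_out − Tᵢ) = 0
Σ ṁᵢCp,ᵢTᵢ = 8.69×2.22×83.4 + 25.3×2.22×105 = 7506.4
Σ ṁᵢCp,ᵢ = 8.69×2.22 + 25.3×2.22 = 75.458
T_out = 7506.4 / 75.458 = 99.478 °C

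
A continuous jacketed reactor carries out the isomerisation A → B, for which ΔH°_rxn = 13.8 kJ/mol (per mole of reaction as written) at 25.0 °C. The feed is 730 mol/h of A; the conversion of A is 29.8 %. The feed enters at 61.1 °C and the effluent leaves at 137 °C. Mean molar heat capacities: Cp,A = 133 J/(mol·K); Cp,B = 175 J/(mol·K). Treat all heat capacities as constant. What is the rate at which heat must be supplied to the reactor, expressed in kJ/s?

Extent of reaction ξ = 0.298 × 730 = 217.54 mol/h
Reaction term: ξ·ΔH°_rxn = 217.54 × 13.8 = 3002.1 kJ/h
Sensible, feed 61.1→25 °C: -3504.9 kJ/h
Outlet flows (mol/h): A 512.46, B 217.54
Sensible, products 25→137 °C: 11897 kJ/h
Q = ΔH = 11394 kJ/h = 3.1651 kW
Heat supplied = 3.1651 kJ/s

Q_in = 3.17 kJ/s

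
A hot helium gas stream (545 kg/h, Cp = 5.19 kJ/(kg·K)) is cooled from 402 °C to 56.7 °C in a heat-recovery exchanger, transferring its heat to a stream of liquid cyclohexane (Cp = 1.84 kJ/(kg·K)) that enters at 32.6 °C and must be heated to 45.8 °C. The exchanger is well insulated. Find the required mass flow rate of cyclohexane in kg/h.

ṁ_c = 40200 kg/h

Heat released by hot stream: Q = 545 × 5.19 × (402 − 56.7) = 976700 kJ/h
Energy balance on cold side (adiabatic exchanger): Q = ṁ_c·Cp_c·(T_c,out − T_c,in)
ṁ_c = 976700 / [1.84 × (45.8 − 32.6)] = 40213 kg/h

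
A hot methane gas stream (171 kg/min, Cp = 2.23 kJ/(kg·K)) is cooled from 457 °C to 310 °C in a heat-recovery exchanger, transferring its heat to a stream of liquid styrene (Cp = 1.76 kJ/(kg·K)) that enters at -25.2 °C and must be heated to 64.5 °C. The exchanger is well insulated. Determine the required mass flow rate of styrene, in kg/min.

ṁ_c = 355 kg/min

Heat released by hot stream: Q = 171 × 2.23 × (457 − 310) = 56056 kJ/min
Energy balance on cold side (adiabatic exchanger): Q = ṁ_c·Cp_c·(T_c,out − T_c,in)
ṁ_c = 56056 / [1.76 × (64.5 − -25.2)] = 355.07 kg/min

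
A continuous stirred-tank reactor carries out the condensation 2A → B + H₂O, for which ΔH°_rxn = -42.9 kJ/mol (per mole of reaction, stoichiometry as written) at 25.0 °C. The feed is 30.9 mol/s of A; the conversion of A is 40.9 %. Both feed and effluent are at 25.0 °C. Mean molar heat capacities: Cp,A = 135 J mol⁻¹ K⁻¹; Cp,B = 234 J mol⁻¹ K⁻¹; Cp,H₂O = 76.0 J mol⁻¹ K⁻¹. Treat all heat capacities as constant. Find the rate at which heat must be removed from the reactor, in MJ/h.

Extent of reaction ξ = 0.409 × 30.9 / 2 = 6.319 mol/s
Reaction term: ξ·ΔH°_rxn = 6.319 × -42.9 = -271.09 kJ/s
Q = ΔH = -271.09 kJ/s = -271.09 kW
Heat removed = 975.91 MJ/h

Q_out = 976 MJ/h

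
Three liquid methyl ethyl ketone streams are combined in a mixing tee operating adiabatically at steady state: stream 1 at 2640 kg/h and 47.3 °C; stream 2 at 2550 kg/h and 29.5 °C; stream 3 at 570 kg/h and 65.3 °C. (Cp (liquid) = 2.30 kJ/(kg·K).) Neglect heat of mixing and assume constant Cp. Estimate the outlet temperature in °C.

Energy balance with Q = 0: Σ ṁᵢCp,ᵢ(T_out − Tᵢ) = 0
Σ ṁᵢCp,ᵢTᵢ = 2640×2.30×47.3 + 2550×2.30×29.5 + 570×2.30×65.3 = 545830
Σ ṁᵢCp,ᵢ = 2640×2.30 + 2550×2.30 + 570×2.30 = 13248
T_out = 545830 / 13248 = 41.201 °C

T_out = 41.2 °C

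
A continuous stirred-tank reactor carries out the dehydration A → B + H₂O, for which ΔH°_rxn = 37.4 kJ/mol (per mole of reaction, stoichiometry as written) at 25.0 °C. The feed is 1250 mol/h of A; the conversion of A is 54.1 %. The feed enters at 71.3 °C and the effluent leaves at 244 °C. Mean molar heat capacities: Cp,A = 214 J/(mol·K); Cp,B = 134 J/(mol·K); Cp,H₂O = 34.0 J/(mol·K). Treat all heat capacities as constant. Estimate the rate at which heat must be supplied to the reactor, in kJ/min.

Extent of reaction ξ = 0.541 × 1250 = 676.25 mol/h
Reaction term: ξ·ΔH°_rxn = 676.25 × 37.4 = 25292 kJ/h
Sensible, feed 71.3→25 °C: -12385 kJ/h
Outlet flows (mol/h): A 573.75, B 676.25, H₂O 676.25
Sensible, products 25→244 °C: 51770 kJ/h
Q = ΔH = 64676 kJ/h = 17.966 kW
Heat supplied = 1077.9 kJ/min

Q_in = 1080 kJ/min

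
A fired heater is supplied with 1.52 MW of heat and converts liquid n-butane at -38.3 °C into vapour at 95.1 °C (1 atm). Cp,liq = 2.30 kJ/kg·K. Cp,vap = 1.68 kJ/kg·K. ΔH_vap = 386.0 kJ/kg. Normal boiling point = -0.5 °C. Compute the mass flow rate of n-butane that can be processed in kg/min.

Δh = 2.30×(-0.5−-38.3) + 386.0 + 1.68×(95.1−-0.5) = 633.55 kJ/kg
Q = 1.52 MW = 1520 kJ/s = 91200 kJ/min
ṁ = Q/Δh = 91200 / 633.55 = 143.95 kg/min

ṁ = 144 kg/min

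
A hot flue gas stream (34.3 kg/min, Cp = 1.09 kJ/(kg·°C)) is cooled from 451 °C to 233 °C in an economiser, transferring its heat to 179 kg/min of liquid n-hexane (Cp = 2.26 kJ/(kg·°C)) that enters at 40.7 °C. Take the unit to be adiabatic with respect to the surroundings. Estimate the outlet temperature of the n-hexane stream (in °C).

T_c,out = 60.8 °C

Heat released by hot stream: Q = 34.3 × 1.09 × (451 − 233) = 8150.4 kJ/min
Energy balance on cold side (adiabatic exchanger): Q = ṁ_c·Cp_c·(T_c,out − T_c,in)
T_c,out = 40.7 + 8150.4/(179 × 2.26) = 60.847 °C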